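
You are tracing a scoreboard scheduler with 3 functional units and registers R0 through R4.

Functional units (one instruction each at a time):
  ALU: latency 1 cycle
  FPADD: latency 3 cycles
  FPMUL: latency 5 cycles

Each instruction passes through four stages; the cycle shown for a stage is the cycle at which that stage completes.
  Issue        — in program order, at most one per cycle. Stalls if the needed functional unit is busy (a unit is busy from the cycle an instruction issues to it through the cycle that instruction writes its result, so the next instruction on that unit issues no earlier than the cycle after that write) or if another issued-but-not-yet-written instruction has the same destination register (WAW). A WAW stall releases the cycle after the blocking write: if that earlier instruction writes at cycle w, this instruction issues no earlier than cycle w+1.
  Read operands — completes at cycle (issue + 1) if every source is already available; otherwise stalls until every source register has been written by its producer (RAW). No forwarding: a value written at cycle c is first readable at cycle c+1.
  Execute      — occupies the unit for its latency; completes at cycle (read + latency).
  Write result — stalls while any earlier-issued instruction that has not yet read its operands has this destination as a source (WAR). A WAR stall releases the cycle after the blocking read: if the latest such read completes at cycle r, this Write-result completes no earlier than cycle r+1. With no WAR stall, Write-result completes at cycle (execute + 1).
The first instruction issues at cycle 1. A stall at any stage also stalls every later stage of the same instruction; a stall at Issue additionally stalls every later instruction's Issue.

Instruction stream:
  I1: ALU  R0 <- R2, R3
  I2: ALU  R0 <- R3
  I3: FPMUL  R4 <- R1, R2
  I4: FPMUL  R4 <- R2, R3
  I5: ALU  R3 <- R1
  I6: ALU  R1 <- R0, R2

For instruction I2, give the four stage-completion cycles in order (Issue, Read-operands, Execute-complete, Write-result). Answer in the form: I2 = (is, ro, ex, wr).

cycle 1: I1→ALU
cycle 2: I1 RO
cycle 3: I1 EX
cycle 4: I1 WR R0
cycle 5: I2→ALU
cycle 6: I2 RO, I3→FPMUL
cycle 7: I2 EX, I3 RO
cycle 8: I2 WR R0
cycle 12: I3 EX
cycle 13: I3 WR R4
cycle 14: I4→FPMUL
cycle 15: I4 RO, I5→ALU
cycle 16: I5 RO
cycle 17: I5 EX
cycle 18: I5 WR R3
cycle 19: I6→ALU
cycle 20: I4 EX, I6 RO
cycle 21: I4 WR R4, I6 EX
cycle 22: I6 WR R1

I2 = (5, 6, 7, 8)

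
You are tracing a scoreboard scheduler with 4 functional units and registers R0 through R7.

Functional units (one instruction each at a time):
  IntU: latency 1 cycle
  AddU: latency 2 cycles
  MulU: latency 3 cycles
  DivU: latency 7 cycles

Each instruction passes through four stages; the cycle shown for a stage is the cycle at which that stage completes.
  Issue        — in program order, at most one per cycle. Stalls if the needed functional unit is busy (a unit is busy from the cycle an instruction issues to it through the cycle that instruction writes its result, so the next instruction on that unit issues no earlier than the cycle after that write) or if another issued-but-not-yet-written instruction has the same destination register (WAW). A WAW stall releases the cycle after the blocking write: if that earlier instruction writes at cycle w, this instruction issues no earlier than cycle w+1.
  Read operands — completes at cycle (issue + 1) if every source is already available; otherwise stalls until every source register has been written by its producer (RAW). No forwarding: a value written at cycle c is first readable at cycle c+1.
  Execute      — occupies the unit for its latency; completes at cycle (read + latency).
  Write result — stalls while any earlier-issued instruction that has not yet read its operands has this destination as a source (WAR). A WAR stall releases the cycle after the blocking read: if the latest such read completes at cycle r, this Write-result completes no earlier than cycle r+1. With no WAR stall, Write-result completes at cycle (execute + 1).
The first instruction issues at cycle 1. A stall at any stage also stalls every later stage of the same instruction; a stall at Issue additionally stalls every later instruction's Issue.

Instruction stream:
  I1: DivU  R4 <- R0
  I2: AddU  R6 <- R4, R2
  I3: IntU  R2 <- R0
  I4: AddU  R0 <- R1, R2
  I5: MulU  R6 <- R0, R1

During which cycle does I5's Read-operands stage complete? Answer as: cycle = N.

cycle = 20

t=1  I1→DivU
t=2  I1 RO · I2→AddU
t=3  I3→IntU
t=4  I3 RO
t=5  I3 EX
t=9  I1 EX
t=10  I1 WR R4
t=11  I2 RO
t=12  I3 WR R2
t=13  I2 EX
t=14  I2 WR R6
t=15  I4→AddU
t=16  I4 RO · I5→MulU
t=18  I4 EX
t=19  I4 WR R0
t=20  I5 RO
t=23  I5 EX
t=24  I5 WR R6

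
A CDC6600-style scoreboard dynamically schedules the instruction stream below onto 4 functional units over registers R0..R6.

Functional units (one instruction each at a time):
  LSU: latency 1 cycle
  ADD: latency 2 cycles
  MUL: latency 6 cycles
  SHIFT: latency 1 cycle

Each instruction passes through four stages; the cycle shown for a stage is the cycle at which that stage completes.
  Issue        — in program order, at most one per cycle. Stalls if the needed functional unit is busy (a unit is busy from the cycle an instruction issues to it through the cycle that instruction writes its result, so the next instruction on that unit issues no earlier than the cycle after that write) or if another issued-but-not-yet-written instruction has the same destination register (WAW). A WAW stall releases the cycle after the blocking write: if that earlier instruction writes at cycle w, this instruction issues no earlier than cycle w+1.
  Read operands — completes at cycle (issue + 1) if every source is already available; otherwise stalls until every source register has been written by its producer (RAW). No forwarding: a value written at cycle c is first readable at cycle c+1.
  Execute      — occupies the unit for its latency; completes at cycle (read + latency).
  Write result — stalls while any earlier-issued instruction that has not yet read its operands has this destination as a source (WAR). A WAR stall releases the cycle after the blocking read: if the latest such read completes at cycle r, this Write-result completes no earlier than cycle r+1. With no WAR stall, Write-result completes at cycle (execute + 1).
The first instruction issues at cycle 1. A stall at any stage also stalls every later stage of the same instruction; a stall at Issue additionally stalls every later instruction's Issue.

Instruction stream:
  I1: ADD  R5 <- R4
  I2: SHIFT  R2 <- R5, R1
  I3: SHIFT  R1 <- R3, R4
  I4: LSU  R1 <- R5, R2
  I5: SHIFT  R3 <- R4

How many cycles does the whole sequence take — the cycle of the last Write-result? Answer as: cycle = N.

I1  is:1  ro:2  ex:4  wr:5
I2  is:2  ro:6  ex:7  wr:8  — RAW R5: wait I1 write@5
I3  is:9  ro:10  ex:11  wr:12  — struct: SHIFT busy until I2 writes@8
I4  is:13  ro:14  ex:15  wr:16  — WAW R1: wait I3 write@12
I5  is:14  ro:15  ex:16  wr:17

cycle = 17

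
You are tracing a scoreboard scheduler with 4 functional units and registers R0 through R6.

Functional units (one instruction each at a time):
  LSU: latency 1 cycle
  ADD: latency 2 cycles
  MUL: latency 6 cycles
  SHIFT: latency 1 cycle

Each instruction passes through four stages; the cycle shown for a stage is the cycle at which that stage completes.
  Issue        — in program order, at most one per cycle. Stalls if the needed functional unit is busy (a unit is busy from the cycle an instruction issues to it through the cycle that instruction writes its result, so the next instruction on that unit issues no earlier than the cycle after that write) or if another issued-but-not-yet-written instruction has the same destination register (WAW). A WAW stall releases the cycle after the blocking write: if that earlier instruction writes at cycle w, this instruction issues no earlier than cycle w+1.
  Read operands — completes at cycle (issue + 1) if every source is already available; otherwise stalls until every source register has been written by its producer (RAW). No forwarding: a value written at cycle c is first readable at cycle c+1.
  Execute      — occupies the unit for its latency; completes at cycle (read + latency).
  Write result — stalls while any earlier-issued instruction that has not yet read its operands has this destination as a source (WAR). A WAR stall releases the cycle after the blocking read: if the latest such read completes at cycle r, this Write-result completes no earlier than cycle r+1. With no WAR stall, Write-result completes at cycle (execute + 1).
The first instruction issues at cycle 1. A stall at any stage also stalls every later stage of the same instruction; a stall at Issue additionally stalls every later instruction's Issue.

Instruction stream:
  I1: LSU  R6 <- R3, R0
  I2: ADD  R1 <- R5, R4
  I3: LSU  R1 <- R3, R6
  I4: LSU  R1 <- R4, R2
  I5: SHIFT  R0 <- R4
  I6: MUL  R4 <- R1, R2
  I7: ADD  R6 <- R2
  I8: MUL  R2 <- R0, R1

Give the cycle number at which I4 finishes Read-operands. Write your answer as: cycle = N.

cycle = 12

t=1  issue I1 (LSU)
t=2  I1 read-ops; issue I2 (ADD)
t=3  I1 finished on LSU; I2 read-ops
t=4  I1→R6
t=5  I2 finished on ADD
t=6  I2→R1
t=7  issue I3 (LSU)
t=8  I3 read-ops
t=9  I3 finished on LSU
t=10  I3→R1
t=11  issue I4 (LSU)
t=12  I4 read-ops; issue I5 (SHIFT)
t=13  I4 finished on LSU; I5 read-ops; issue I6 (MUL)
t=14  I4→R1; I5 finished on SHIFT; issue I7 (ADD)
t=15  I5→R0; I6 read-ops; I7 read-ops
t=17  I7 finished on ADD
t=18  I7→R6
t=21  I6 finished on MUL
t=22  I6→R4
t=23  issue I8 (MUL)
t=24  I8 read-ops
t=30  I8 finished on MUL
t=31  I8→R2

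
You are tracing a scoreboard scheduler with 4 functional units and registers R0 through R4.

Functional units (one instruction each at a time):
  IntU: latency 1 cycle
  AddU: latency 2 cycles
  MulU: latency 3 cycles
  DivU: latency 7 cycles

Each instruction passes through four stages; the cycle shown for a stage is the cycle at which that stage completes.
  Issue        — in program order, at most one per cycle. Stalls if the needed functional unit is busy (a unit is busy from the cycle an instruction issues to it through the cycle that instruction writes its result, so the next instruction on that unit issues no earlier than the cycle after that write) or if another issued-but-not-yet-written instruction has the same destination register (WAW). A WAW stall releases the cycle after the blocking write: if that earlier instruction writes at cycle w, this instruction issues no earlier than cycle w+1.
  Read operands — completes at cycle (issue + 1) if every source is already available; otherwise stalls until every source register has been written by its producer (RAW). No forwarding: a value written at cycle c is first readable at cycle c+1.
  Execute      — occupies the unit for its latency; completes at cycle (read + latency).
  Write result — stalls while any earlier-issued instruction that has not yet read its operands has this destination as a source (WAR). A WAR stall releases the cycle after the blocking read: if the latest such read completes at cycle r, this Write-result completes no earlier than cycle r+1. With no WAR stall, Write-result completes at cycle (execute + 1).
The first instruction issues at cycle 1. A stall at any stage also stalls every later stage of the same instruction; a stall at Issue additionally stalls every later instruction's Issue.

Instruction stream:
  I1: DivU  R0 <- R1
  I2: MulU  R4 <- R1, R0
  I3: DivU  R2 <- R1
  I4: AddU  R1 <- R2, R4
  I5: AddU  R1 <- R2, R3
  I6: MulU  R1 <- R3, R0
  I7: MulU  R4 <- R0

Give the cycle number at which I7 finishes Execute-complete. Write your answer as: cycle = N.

cycle = 40

c1: issue I1 (DivU)
c2: I1 read-ops; issue I2 (MulU)
c9: I1 finished on DivU
c10: I1→R0
c11: I2 read-ops; issue I3 (DivU)
c12: I3 read-ops; issue I4 (AddU)
c14: I2 finished on MulU
c15: I2→R4
c19: I3 finished on DivU
c20: I3→R2
c21: I4 read-ops
c23: I4 finished on AddU
c24: I4→R1
c25: issue I5 (AddU)
c26: I5 read-ops
c28: I5 finished on AddU
c29: I5→R1
c30: issue I6 (MulU)
c31: I6 read-ops
c34: I6 finished on MulU
c35: I6→R1
c36: issue I7 (MulU)
c37: I7 read-ops
c40: I7 finished on MulU
c41: I7→R4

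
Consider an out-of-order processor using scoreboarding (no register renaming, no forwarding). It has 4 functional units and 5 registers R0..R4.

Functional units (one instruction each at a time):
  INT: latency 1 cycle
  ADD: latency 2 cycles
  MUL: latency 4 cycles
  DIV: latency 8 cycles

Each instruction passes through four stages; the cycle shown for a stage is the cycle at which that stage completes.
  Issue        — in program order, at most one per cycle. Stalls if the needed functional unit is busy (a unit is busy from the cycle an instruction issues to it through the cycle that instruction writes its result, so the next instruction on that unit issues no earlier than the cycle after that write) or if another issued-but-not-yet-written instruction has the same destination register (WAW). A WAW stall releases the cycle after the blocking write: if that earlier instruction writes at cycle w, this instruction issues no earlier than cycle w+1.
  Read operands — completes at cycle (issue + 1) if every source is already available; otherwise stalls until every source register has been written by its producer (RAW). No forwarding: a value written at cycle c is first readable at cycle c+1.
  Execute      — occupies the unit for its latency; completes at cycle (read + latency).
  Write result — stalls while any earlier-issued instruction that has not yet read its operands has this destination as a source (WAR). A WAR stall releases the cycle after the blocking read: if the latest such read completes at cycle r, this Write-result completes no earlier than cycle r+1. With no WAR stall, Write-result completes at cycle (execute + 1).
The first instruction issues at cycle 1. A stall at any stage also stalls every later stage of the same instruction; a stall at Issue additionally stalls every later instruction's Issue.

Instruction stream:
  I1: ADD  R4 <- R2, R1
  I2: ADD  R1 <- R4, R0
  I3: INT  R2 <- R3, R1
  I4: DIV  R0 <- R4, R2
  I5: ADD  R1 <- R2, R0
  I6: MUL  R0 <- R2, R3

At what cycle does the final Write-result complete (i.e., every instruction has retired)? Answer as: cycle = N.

cycle 1: issue I1 (ADD)
cycle 2: I1 read-ops
cycle 4: I1 finished on ADD
cycle 5: I1→R4
cycle 6: issue I2 (ADD)
cycle 7: I2 read-ops | issue I3 (INT)
cycle 8: issue I4 (DIV)
cycle 9: I2 finished on ADD
cycle 10: I2→R1
cycle 11: I3 read-ops | issue I5 (ADD)
cycle 12: I3 finished on INT
cycle 13: I3→R2
cycle 14: I4 read-ops
cycle 22: I4 finished on DIV
cycle 23: I4→R0
cycle 24: I5 read-ops | issue I6 (MUL)
cycle 25: I6 read-ops
cycle 26: I5 finished on ADD
cycle 27: I5→R1
cycle 29: I6 finished on MUL
cycle 30: I6→R0

cycle = 30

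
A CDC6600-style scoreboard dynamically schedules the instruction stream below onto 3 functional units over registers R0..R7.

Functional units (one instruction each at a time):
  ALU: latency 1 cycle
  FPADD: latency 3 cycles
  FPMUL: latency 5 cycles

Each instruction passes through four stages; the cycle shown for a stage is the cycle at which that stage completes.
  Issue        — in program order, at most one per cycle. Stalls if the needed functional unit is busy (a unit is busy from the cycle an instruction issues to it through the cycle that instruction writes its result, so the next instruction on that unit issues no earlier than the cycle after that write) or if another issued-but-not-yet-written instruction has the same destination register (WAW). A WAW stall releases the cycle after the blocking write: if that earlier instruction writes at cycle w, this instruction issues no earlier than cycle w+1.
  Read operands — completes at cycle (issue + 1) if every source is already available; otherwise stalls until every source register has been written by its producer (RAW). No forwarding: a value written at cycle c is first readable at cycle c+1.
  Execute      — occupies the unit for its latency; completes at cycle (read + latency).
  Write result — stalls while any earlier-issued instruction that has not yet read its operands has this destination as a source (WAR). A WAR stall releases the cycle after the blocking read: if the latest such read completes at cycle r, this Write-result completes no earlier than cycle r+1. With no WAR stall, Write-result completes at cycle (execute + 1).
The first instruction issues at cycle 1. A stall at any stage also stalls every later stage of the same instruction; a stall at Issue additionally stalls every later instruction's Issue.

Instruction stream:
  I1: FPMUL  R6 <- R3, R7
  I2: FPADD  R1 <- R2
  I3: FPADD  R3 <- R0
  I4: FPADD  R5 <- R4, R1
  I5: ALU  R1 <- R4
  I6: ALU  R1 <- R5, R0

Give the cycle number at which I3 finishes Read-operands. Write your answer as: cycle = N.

cycle = 9

[I1] 1/2/7/8
[I2] 2/3/6/7
[I3] 8/9/12/13  (struct: FPADD busy until I2 writes@7)
[I4] 14/15/18/19  (struct: FPADD busy until I3 writes@13)
[I5] 15/16/17/18
[I6] 19/20/21/22  (struct: ALU busy until I5 writes@18)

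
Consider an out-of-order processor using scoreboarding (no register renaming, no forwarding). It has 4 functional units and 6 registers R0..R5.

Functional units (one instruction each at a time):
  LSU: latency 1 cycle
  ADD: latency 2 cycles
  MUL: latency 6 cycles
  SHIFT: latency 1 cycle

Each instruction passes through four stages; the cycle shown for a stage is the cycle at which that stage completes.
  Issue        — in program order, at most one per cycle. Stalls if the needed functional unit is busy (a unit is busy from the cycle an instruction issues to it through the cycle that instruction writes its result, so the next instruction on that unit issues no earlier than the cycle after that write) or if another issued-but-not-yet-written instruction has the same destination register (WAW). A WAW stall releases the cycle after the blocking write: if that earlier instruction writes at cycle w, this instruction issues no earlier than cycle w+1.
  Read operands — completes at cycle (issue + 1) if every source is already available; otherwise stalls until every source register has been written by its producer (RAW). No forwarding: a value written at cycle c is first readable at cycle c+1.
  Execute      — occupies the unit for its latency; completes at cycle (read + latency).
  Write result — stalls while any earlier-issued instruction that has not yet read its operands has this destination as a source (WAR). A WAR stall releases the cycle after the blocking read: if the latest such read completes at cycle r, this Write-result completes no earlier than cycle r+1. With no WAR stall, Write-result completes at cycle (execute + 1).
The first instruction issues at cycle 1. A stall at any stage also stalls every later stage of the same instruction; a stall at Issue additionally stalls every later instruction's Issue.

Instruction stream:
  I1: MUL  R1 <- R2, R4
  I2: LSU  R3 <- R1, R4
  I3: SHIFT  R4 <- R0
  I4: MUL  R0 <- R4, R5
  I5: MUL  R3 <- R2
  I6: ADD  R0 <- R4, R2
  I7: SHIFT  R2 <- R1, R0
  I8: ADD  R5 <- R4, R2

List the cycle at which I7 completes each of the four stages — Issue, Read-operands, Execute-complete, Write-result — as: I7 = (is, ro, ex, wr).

I7 = (22, 26, 27, 28)

1) issue 1, read 2, done 8, write 9
2) issue 2, read 10, done 11, write 12  <RAW R1: wait I1 write@9>
3) issue 3, read 4, done 5, write 11  <WAR R4: wait I2 read@10>
4) issue 10, read 12, done 18, write 19  <struct: MUL busy until I1 writes@9 / RAW R4: wait I3 write@11>
5) issue 20, read 21, done 27, write 28  <struct: MUL busy until I4 writes@19>
6) issue 21, read 22, done 24, write 25
7) issue 22, read 26, done 27, write 28  <RAW R0: wait I6 write@25>
8) issue 26, read 29, done 31, write 32  <struct: ADD busy until I6 writes@25 / RAW R2: wait I7 write@28>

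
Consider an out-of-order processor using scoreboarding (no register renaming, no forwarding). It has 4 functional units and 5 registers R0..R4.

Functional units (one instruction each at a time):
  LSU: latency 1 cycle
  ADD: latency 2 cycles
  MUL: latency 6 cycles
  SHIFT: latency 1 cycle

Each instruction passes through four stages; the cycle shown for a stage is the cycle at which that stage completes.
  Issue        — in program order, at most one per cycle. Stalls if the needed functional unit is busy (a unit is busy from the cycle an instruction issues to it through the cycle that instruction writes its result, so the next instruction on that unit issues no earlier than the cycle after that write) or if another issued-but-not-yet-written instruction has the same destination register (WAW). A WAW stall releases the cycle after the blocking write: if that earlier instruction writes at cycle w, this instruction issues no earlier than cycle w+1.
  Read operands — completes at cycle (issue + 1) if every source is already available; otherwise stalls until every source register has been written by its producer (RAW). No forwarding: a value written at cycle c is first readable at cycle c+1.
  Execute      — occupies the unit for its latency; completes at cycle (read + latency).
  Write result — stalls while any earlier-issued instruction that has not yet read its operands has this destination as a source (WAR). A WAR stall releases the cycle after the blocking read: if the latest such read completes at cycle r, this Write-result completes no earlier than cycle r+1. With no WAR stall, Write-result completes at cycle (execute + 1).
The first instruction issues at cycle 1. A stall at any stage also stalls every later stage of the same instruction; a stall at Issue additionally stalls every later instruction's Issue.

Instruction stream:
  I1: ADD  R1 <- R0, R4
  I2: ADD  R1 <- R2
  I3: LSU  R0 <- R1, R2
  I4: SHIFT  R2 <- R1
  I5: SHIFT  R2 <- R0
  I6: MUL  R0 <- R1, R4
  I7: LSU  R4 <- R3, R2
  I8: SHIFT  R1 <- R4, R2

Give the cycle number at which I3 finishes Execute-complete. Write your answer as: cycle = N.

  I1 | 1 | 2 | 4 | 5
  I2 | 6 | 7 | 9 | 10   struct: ADD busy until I1 writes@5
  I3 | 7 | 11 | 12 | 13   RAW R1: wait I2 write@10
  I4 | 8 | 11 | 12 | 13   RAW R1: wait I2 write@10
  I5 | 14 | 15 | 16 | 17   struct: SHIFT busy until I4 writes@13
  I6 | 15 | 16 | 22 | 23
  I7 | 16 | 18 | 19 | 20   RAW R2: wait I5 write@17
  I8 | 18 | 21 | 22 | 23   struct: SHIFT busy until I5 writes@17 · RAW R4: wait I7 write@20

cycle = 12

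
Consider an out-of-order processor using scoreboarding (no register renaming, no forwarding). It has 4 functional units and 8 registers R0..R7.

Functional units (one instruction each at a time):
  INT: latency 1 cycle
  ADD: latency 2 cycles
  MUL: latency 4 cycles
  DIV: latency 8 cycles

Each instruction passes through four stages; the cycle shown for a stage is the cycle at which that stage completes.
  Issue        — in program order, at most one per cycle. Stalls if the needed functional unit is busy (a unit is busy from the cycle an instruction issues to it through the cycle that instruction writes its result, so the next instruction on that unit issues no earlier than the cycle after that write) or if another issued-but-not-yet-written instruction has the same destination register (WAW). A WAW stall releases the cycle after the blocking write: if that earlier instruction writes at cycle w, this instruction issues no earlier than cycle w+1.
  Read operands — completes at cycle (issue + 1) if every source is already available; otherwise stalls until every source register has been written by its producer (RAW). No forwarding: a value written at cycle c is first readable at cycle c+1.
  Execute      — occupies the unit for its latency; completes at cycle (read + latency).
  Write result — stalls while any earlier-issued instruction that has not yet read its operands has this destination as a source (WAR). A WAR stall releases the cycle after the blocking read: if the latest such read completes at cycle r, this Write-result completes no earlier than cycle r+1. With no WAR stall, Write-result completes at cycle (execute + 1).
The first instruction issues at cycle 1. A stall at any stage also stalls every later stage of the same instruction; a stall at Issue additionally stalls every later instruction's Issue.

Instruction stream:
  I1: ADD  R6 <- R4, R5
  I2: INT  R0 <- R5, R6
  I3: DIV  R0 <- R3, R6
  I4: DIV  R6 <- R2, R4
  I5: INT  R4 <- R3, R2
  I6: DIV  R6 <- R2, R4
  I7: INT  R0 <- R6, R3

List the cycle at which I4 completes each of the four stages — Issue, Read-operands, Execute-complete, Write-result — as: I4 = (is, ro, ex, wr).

I4 = (20, 21, 29, 30)

cycle 1: I1 issues→ADD
cycle 2: I1 reads | I2 issues→INT
cycle 4: I1 exec-done
cycle 5: I1 writes R6
cycle 6: I2 reads
cycle 7: I2 exec-done
cycle 8: I2 writes R0
cycle 9: I3 issues→DIV
cycle 10: I3 reads
cycle 18: I3 exec-done
cycle 19: I3 writes R0
cycle 20: I4 issues→DIV
cycle 21: I4 reads | I5 issues→INT
cycle 22: I5 reads
cycle 23: I5 exec-done
cycle 24: I5 writes R4
cycle 29: I4 exec-done
cycle 30: I4 writes R6
cycle 31: I6 issues→DIV
cycle 32: I6 reads | I7 issues→INT
cycle 40: I6 exec-done
cycle 41: I6 writes R6
cycle 42: I7 reads
cycle 43: I7 exec-done
cycle 44: I7 writes R0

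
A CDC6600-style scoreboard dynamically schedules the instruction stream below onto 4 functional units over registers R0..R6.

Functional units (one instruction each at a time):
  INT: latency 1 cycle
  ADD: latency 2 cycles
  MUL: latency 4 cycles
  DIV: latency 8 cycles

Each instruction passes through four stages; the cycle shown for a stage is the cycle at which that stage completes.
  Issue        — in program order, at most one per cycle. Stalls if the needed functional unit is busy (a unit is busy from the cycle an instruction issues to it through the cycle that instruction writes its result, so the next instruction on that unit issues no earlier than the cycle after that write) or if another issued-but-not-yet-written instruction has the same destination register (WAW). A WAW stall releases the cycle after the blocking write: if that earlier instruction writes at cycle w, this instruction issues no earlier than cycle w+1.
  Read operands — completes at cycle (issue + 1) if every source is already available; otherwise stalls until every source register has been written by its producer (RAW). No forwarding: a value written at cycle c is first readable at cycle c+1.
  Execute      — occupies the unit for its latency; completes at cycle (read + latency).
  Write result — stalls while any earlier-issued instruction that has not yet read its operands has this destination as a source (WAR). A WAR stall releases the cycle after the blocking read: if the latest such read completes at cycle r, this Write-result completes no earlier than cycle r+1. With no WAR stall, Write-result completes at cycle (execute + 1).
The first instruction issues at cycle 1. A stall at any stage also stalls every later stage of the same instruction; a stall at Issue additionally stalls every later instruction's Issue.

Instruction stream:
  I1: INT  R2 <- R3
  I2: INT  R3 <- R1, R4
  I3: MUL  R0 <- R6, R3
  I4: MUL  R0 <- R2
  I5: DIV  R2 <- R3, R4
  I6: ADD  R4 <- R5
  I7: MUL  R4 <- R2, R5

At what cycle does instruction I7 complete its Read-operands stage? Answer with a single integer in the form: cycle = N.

cycle = 27

[I1] 1/2/3/4
[I2] 5/6/7/8  (struct: INT busy until I1 writes@4)
[I3] 6/9/13/14  (RAW R3: wait I2 write@8)
[I4] 15/16/20/21  (struct: MUL busy until I3 writes@14)
[I5] 16/17/25/26
[I6] 17/18/20/21
[I7] 22/27/31/32  (WAW R4: wait I6 write@21; RAW R2: wait I5 write@26)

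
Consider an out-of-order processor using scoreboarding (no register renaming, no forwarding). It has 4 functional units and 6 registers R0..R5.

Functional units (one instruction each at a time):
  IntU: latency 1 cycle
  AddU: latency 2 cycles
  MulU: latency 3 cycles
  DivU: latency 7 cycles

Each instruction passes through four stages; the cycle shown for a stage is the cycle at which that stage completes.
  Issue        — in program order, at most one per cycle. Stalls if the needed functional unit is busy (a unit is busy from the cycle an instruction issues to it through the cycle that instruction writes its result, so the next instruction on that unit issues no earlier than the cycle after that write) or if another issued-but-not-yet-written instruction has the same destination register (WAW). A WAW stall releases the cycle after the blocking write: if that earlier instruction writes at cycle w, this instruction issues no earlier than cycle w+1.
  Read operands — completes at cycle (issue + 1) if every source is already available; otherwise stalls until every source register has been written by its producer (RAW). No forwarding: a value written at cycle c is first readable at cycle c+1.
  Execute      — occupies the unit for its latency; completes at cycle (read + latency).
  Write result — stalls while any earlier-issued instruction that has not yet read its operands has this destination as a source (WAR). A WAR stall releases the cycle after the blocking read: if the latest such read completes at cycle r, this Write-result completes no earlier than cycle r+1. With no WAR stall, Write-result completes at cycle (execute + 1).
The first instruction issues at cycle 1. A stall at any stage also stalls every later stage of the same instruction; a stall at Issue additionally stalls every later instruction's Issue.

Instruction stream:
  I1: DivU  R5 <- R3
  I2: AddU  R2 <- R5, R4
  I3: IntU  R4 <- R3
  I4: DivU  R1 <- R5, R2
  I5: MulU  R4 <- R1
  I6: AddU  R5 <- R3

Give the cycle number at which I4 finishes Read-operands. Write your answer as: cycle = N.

cycle = 15

  I1 | 1 | 2 | 9 | 10
  I2 | 2 | 11 | 13 | 14   RAW R5: wait I1 write@10
  I3 | 3 | 4 | 5 | 12   WAR R4: wait I2 read@11
  I4 | 11 | 15 | 22 | 23   struct: DivU busy until I1 writes@10 · RAW R2: wait I2 write@14
  I5 | 13 | 24 | 27 | 28   WAW R4: wait I3 write@12 · RAW R1: wait I4 write@23
  I6 | 15 | 16 | 18 | 19   struct: AddU busy until I2 writes@14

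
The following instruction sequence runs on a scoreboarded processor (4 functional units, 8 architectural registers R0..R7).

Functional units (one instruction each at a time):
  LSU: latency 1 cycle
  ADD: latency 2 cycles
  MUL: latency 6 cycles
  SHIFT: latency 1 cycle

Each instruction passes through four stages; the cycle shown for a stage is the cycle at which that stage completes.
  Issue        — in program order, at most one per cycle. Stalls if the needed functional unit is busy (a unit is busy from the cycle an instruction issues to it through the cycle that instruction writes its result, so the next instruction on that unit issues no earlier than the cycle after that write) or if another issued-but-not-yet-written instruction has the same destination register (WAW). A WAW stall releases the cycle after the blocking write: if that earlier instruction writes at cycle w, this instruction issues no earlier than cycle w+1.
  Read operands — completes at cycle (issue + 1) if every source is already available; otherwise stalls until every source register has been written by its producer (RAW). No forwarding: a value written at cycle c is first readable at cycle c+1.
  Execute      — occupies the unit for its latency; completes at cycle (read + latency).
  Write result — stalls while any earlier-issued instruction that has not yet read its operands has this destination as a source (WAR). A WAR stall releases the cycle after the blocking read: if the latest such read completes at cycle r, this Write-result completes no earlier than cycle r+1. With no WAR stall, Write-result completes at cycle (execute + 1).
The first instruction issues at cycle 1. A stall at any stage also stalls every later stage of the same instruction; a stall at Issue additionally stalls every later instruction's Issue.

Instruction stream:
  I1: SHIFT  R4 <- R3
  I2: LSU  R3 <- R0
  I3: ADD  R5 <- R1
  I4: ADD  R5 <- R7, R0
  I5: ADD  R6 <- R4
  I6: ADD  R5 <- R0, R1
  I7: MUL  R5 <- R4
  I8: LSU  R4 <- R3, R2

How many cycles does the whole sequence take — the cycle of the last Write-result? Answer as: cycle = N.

I1  is:1  ro:2  ex:3  wr:4
I2  is:2  ro:3  ex:4  wr:5
I3  is:3  ro:4  ex:6  wr:7
I4  is:8  ro:9  ex:11  wr:12  — struct: ADD busy until I3 writes@7
I5  is:13  ro:14  ex:16  wr:17  — struct: ADD busy until I4 writes@12
I6  is:18  ro:19  ex:21  wr:22  — struct: ADD busy until I5 writes@17
I7  is:23  ro:24  ex:30  wr:31  — WAW R5: wait I6 write@22
I8  is:24  ro:25  ex:26  wr:27

cycle = 31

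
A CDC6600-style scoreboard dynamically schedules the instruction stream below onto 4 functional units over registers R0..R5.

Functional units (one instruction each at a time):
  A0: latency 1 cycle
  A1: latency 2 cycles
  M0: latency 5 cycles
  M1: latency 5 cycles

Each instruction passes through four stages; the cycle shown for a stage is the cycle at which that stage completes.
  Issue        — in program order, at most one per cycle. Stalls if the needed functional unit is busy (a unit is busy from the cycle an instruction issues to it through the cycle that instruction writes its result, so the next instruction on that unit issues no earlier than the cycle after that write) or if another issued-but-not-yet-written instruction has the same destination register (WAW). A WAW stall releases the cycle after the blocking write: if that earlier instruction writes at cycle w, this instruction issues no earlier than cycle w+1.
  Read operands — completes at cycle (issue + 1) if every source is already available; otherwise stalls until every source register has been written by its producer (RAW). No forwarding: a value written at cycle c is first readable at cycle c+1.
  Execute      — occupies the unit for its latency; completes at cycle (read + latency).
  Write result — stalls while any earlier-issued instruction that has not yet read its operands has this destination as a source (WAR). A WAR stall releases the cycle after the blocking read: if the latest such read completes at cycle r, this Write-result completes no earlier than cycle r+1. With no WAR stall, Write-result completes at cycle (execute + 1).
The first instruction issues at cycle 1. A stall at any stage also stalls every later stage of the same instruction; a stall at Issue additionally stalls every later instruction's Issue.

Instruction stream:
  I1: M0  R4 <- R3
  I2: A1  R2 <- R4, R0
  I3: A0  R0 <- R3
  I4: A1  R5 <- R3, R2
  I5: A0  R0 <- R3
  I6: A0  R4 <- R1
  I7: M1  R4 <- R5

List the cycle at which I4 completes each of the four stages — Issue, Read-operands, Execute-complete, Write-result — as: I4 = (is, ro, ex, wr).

I4 = (13, 14, 16, 17)

I1: IS=1 RO=2 EX=7 WR=8
I2: IS=2 RO=9 EX=11 WR=12  [RAW R4: wait I1 write@8]
I3: IS=3 RO=4 EX=5 WR=10  [WAR R0: wait I2 read@9]
I4: IS=13 RO=14 EX=16 WR=17  [struct: A1 busy until I2 writes@12]
I5: IS=14 RO=15 EX=16 WR=17
I6: IS=18 RO=19 EX=20 WR=21  [struct: A0 busy until I5 writes@17]
I7: IS=22 RO=23 EX=28 WR=29  [WAW R4: wait I6 write@21]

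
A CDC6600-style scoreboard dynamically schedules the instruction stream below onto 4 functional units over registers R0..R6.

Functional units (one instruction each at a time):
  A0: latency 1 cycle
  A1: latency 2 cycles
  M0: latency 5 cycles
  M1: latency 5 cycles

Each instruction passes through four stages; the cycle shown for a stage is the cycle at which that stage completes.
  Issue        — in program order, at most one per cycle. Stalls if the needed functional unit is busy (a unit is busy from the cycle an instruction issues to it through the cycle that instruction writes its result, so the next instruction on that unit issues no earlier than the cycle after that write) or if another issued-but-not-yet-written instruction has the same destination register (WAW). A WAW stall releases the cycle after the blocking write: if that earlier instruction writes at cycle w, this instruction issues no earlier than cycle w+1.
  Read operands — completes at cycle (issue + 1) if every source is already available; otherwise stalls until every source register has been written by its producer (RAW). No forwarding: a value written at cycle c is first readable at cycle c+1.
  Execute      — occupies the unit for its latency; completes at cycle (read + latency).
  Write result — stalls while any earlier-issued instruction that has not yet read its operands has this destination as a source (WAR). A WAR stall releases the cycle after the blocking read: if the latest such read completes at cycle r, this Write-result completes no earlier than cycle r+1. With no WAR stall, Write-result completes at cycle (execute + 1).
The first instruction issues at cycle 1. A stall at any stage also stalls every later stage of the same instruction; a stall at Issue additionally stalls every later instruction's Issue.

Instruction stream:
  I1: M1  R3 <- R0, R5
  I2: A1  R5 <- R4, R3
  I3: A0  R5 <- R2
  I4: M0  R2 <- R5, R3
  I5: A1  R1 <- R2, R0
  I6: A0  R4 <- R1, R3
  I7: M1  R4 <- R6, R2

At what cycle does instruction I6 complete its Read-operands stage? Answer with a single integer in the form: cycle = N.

cycle = 28

c1: I1 dispatched to M1
c2: I1 operands ready | I2 dispatched to A1
c7: I1 complete
c8: R3←I1
c9: I2 operands ready
c11: I2 complete
c12: R5←I2
c13: I3 dispatched to A0
c14: I3 operands ready | I4 dispatched to M0
c15: I3 complete | I5 dispatched to A1
c16: R5←I3
c17: I4 operands ready | I6 dispatched to A0
c22: I4 complete
c23: R2←I4
c24: I5 operands ready
c26: I5 complete
c27: R1←I5
c28: I6 operands ready
c29: I6 complete
c30: R4←I6
c31: I7 dispatched to M1
c32: I7 operands ready
c37: I7 complete
c38: R4←I7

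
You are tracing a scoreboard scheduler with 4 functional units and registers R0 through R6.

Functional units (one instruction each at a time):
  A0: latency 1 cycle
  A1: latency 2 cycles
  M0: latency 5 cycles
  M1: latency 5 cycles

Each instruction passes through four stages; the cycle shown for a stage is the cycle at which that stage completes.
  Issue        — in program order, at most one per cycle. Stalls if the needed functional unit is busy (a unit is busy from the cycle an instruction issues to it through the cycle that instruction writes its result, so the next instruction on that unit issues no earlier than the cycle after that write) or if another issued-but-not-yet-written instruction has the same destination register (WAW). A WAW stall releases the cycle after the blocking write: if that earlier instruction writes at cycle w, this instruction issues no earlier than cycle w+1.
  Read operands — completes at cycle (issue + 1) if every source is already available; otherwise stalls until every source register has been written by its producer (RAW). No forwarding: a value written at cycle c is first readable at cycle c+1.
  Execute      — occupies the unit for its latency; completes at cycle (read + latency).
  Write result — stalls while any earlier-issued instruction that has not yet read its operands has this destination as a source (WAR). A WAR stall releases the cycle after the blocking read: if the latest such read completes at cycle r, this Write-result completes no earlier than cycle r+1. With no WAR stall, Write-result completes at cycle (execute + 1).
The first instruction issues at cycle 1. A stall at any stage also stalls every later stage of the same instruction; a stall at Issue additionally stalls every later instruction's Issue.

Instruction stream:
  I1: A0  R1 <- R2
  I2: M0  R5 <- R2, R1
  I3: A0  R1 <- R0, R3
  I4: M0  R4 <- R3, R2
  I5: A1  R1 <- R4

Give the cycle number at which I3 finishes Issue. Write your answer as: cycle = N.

c1: I1→A0
c2: I1 RO | I2→M0
c3: I1 EX
c4: I1 WR R1
c5: I2 RO | I3→A0
c6: I3 RO
c7: I3 EX
c8: I3 WR R1
c10: I2 EX
c11: I2 WR R5
c12: I4→M0
c13: I4 RO | I5→A1
c18: I4 EX
c19: I4 WR R4
c20: I5 RO
c22: I5 EX
c23: I5 WR R1

cycle = 5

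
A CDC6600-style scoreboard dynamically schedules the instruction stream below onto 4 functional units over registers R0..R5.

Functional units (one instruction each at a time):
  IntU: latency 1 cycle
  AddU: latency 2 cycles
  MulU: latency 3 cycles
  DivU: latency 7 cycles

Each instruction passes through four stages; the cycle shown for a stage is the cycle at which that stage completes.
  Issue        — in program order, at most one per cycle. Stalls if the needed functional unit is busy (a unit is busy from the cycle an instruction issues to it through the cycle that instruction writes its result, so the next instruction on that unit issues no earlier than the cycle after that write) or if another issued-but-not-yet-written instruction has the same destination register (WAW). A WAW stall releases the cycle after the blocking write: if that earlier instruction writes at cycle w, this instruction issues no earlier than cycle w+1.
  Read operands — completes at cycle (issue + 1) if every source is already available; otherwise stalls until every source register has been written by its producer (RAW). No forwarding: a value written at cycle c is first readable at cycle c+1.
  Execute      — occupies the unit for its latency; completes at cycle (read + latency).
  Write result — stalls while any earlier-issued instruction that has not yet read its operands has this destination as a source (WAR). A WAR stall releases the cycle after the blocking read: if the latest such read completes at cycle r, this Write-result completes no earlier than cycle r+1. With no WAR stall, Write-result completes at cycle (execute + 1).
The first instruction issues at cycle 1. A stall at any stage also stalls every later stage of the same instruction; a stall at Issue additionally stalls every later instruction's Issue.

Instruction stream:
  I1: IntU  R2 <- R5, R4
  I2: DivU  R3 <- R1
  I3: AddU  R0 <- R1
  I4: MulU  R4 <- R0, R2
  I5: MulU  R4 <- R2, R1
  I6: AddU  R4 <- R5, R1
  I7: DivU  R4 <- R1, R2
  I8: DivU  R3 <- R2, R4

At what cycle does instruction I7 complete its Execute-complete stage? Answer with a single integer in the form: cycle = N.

cycle = 32

cycle 1: issue I1 (IntU)
cycle 2: I1 read-ops · issue I2 (DivU)
cycle 3: I1 finished on IntU · I2 read-ops · issue I3 (AddU)
cycle 4: I1→R2 · I3 read-ops · issue I4 (MulU)
cycle 6: I3 finished on AddU
cycle 7: I3→R0
cycle 8: I4 read-ops
cycle 10: I2 finished on DivU
cycle 11: I2→R3 · I4 finished on MulU
cycle 12: I4→R4
cycle 13: issue I5 (MulU)
cycle 14: I5 read-ops
cycle 17: I5 finished on MulU
cycle 18: I5→R4
cycle 19: issue I6 (AddU)
cycle 20: I6 read-ops
cycle 22: I6 finished on AddU
cycle 23: I6→R4
cycle 24: issue I7 (DivU)
cycle 25: I7 read-ops
cycle 32: I7 finished on DivU
cycle 33: I7→R4
cycle 34: issue I8 (DivU)
cycle 35: I8 read-ops
cycle 42: I8 finished on DivU
cycle 43: I8→R3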